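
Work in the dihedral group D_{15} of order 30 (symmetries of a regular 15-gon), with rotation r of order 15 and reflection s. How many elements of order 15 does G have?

8

The elements of order 15 are: r, r^2, r^4, r^7, r^8, r^11, r^13, r^14.
That's 8.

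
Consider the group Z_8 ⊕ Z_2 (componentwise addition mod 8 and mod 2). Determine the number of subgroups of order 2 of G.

3

|G| = 16 and 2 | 16, so subgroups of order 2 are possible by Lagrange.
The subgroups of order 2 are: {(0,0), (0,1)}; {(0,0), (4,0)}; {(0,0), (4,1)}.
So G has 3 subgroups of order 2.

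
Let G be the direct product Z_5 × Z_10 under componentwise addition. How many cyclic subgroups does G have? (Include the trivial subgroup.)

A cyclic subgroup of order d is generated by each of its φ(d) elements of order d, so the cyclic subgroups of order d number (#elements of order d)/φ(d).
Cyclic subgroups by order — order 1: 1; order 2: 1; order 5: 6; order 10: 6.
Total: 14.

14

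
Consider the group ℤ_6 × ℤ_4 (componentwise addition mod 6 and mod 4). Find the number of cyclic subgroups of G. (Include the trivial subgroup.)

Each element a generates a cyclic subgroup ⟨a⟩; distinct elements may generate the same one (a cyclic group of order d has φ(d) generators).
Cyclic subgroups by order — order 1: 1; order 2: 3; order 3: 1; order 4: 2; order 6: 3; order 12: 2.
Total: 12.

12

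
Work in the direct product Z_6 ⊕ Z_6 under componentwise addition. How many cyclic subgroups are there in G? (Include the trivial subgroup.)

20

A cyclic subgroup of order d is generated by each of its φ(d) elements of order d, so the cyclic subgroups of order d number (#elements of order d)/φ(d).
Cyclic subgroups by order — order 1: 1; order 2: 3; order 3: 4; order 6: 12.
Total: 20.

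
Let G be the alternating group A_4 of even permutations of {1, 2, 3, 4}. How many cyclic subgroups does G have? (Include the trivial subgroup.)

A cyclic subgroup of order d is generated by each of its φ(d) elements of order d, so the cyclic subgroups of order d number (#elements of order d)/φ(d).
Cyclic subgroups by order — order 1: 1; order 2: 3; order 3: 4.
Total: 8.

8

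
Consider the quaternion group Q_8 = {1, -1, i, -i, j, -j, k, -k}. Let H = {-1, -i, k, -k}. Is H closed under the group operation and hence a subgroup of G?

No

The identity 1 ∉ H, so H is not a subgroup.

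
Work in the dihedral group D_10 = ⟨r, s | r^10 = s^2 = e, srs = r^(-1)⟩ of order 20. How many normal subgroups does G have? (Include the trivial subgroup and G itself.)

G has 22 subgroups. Checking conjugation-invariance by order — order 1: 1/1 normal; order 2: 1/11 normal; order 4: 0/5 normal; order 5: 1/1 normal; order 10: 3/3 normal; order 20: 1/1 normal.
Total normal subgroups: 7.

7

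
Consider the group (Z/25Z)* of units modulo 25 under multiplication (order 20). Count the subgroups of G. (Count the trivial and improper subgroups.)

6

|G| = 20, so by Lagrange every subgroup order divides 20. Divisors: 1, 2, 4, 5, 10, 20.
Subgroups by order — order 1: 1; order 2: 1; order 4: 1; order 5: 1; order 10: 1; order 20: 1.
Total: 1 + 1 + 1 + 1 + 1 + 1 = 6.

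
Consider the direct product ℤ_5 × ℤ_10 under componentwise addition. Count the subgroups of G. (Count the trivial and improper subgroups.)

16

|G| = 50, so by Lagrange every subgroup order divides 50. Divisors: 1, 2, 5, 10, 25, 50.
Subgroups by order — order 1: 1; order 2: 1; order 5: 6; order 10: 6; order 25: 1; order 50: 1.
Total: 1 + 1 + 6 + 6 + 1 + 1 = 16.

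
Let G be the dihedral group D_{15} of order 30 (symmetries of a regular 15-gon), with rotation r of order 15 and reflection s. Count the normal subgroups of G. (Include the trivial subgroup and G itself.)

G has 28 subgroups. Checking conjugation-invariance by order — order 1: 1/1 normal; order 2: 0/15 normal; order 3: 1/1 normal; order 5: 1/1 normal; order 6: 0/5 normal; order 10: 0/3 normal; order 15: 1/1 normal; order 30: 1/1 normal.
Total normal subgroups: 5.

5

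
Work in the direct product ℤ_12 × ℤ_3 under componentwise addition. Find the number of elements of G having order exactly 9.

0

An element (a,b) has order lcm(ord(a), ord(b)); count pairs with lcm equal to 9.
Enumerating gives 0 such elements.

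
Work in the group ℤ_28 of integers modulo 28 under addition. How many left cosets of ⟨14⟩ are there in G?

14

|⟨14⟩| = 2 and |G| = 28.
By Lagrange, [G : H] = |G|/|H| = 28/2 = 14.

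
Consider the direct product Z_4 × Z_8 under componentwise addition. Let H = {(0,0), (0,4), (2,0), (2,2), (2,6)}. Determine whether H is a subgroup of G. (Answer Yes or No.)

No

|H| = 5 does not divide |G| = 32, so by Lagrange H is not a subgroup.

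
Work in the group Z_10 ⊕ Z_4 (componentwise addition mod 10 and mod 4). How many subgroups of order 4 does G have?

3

|G| = 40 and 4 | 40, so subgroups of order 4 are possible by Lagrange.
The subgroups of order 4 are: {(0,0), (0,1), (0,2), (0,3)}; {(0,0), (0,2), (5,0), (5,2)}; {(0,0), (0,2), (5,1), (5,3)}.
So G has 3 subgroups of order 4.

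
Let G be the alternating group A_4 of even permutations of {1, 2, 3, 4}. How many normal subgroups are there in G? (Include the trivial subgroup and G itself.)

3

G has 10 subgroups. Checking conjugation-invariance by order — order 1: 1/1 normal; order 2: 0/3 normal; order 3: 0/4 normal; order 4: 1/1 normal; order 12: 1/1 normal.
Total normal subgroups: 3.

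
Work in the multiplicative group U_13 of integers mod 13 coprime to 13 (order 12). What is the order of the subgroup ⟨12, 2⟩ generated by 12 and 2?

12

|⟨12⟩| = 2 and |⟨2⟩| = 12, so |H| is a multiple of lcm(2, 12) = 12 and divides |G| = 12.
Closing {12, 2} under the group operation gives all of G, so |H| = 12.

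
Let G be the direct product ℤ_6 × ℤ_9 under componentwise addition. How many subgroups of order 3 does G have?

4

|G| = 54 and 3 | 54, so subgroups of order 3 are possible by Lagrange.
The subgroups of order 3 are: {(0,0), (0,3), (0,6)}; {(0,0), (2,0), (4,0)}; {(0,0), (2,3), (4,6)}; {(0,0), (2,6), (4,3)}.
So G has 4 subgroups of order 3.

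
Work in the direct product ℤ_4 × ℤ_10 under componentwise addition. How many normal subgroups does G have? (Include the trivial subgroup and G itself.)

G is abelian, so every subgroup is normal.
G has 16 subgroups in total, hence 16 normal subgroups.

16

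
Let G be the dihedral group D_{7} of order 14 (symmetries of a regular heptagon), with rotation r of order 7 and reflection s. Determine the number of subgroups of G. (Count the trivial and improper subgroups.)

10

|G| = 14, so by Lagrange every subgroup order divides 14. Divisors: 1, 2, 7, 14.
Subgroups by order — order 1: 1; order 2: 7; order 7: 1; order 14: 1.
Total: 1 + 7 + 1 + 1 = 10.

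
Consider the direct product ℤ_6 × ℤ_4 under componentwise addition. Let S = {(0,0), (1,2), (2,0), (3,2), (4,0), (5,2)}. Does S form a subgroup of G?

|S| = 6 divides |G| = 24, consistent with Lagrange.
S contains the identity, every element's inverse is in S, and S is closed under +: it is a subgroup.
In fact S = ⟨(1,2)⟩.

Yes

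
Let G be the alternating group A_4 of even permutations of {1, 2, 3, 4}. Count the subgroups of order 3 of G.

|G| = 12 and 3 | 12, so subgroups of order 3 are possible by Lagrange.
The subgroups of order 3 are: {e, (1 2 3), (1 3 2)}; {e, (1 2 4), (1 4 2)}; {e, (1 3 4), (1 4 3)}; {e, (2 3 4), (2 4 3)}.
So G has 4 subgroups of order 3.

4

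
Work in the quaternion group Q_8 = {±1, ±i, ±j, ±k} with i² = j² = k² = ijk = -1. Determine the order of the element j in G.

Computing powers of j: the smallest k with (j)^k = e is k = 4.

4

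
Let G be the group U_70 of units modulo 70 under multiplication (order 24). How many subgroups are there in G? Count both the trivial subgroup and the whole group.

|G| = 24, so by Lagrange every subgroup order divides 24. Divisors: 1, 2, 3, 4, 6, 8, 12, 24.
Subgroups by order — order 1: 1; order 2: 3; order 3: 1; order 4: 3; order 6: 3; order 8: 1; order 12: 3; order 24: 1.
Total: 1 + 3 + 1 + 3 + 3 + 1 + 3 + 1 = 16.

16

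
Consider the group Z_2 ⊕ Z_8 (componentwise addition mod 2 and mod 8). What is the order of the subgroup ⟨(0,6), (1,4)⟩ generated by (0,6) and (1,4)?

8

|⟨(0,6)⟩| = 4 and |⟨(1,4)⟩| = 2, so |H| is a multiple of lcm(4, 2) = 4 and divides |G| = 16.
Closing under the operation: H = {(0,0), (0,2), (0,4), (0,6), (1,0), (1,2), (1,4), (1,6)}, so |H| = 8.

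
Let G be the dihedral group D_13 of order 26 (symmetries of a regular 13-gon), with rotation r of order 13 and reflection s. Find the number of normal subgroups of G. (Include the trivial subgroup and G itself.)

3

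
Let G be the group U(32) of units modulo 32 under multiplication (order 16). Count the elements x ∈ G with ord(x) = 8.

8

The elements of order 8 are: 3, 5, 11, 13, 19, 21, 27, 29.
That's 8.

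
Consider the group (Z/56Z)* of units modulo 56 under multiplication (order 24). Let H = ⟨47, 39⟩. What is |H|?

|⟨47⟩| = 6 and |⟨39⟩| = 6, so |H| is a multiple of lcm(6, 6) = 6 and divides |G| = 24.
Closing under the operation: H = {1, 9, 15, 17, 23, 25, 31, 33, 39, 41, 47, 55}, so |H| = 12.

12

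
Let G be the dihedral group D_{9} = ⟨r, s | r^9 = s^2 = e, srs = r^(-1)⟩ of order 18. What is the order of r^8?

Computing powers of r^8: the smallest k with (r^8)^k = e is k = 9.

9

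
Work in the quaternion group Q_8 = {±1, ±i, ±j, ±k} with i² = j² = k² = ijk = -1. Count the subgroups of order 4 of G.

|G| = 8 and 4 | 8, so subgroups of order 4 are possible by Lagrange.
The subgroups of order 4 are: {1, -1, i, -i}; {1, -1, j, -j}; {1, -1, k, -k}.
So G has 3 subgroups of order 4.

3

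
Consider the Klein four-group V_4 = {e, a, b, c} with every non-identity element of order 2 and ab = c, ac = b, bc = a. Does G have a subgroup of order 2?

Yes

2 | 4. A subgroup of order 2 is {e, a}.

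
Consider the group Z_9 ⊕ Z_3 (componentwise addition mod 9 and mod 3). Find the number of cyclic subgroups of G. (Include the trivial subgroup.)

Each element a generates a cyclic subgroup ⟨a⟩; distinct elements may generate the same one (a cyclic group of order d has φ(d) generators).
Cyclic subgroups by order — order 1: 1; order 3: 4; order 9: 3.
Total: 8.

8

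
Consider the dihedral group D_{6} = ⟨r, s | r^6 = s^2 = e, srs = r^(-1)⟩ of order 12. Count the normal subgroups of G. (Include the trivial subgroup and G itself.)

7

G has 16 subgroups. Checking conjugation-invariance by order — order 1: 1/1 normal; order 2: 1/7 normal; order 3: 1/1 normal; order 4: 0/3 normal; order 6: 3/3 normal; order 12: 1/1 normal.
Total normal subgroups: 7.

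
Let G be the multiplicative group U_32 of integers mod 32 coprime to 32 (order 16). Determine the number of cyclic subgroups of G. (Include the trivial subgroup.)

8

A cyclic subgroup of order d is generated by each of its φ(d) elements of order d, so the cyclic subgroups of order d number (#elements of order d)/φ(d).
Cyclic subgroups by order — order 1: 1; order 2: 3; order 4: 2; order 8: 2.
Total: 8.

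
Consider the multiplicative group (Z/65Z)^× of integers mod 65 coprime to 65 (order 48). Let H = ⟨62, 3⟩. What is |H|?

24

|⟨62⟩| = 12 and |⟨3⟩| = 12, so |H| is a multiple of lcm(12, 12) = 12 and divides |G| = 48.
Closing under the operation: H = {1, 3, 4, 9, 12, 14, 16, 17, 22, 23, 27, 29, 36, 38, 42, 43, 48, 49, 51, 53, 56, 61, 62, 64}, so |H| = 24.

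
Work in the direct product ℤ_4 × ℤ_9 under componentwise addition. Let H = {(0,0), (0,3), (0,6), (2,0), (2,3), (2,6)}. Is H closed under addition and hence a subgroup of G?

|H| = 6 divides |G| = 36, consistent with Lagrange.
H contains the identity, every element's inverse is in H, and H is closed under +: it is a subgroup.
In fact H = ⟨(2,3)⟩.

Yes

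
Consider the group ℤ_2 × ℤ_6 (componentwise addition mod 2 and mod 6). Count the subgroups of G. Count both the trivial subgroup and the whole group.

10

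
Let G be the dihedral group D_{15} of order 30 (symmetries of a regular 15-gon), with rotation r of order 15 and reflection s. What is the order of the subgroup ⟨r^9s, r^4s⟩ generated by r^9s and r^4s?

6

|⟨r^9s⟩| = 2 and |⟨r^4s⟩| = 2, so |H| is a multiple of lcm(2, 2) = 2 and divides |G| = 30.
Closing under the operation: H = {e, r^5, r^10, r^4s, r^9s, r^14s}, so |H| = 6.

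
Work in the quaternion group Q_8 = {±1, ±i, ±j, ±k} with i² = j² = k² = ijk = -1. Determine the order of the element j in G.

4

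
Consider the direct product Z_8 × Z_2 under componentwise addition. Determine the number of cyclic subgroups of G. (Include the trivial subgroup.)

8

Group the elements of G by the cyclic subgroup they generate; each cyclic subgroup of order d accounts for φ(d) elements.
Cyclic subgroups by order — order 1: 1; order 2: 3; order 4: 2; order 8: 2.
Total: 8.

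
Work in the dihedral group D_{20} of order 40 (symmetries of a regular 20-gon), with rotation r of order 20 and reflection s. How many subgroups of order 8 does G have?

|G| = 40 and 8 | 40, so subgroups of order 8 are possible by Lagrange.
The subgroups of order 8 are: {e, r^5, r^10, r^15, s, r^5s, r^10s, r^15s}; {e, r^5, r^10, r^15, rs, r^6s, r^11s, r^16s}; {e, r^5, r^10, r^15, r^2s, r^7s, r^12s, r^17s}; {e, r^5, r^10, r^15, r^3s, r^8s, r^13s, r^18s}; … (5 in all).
So G has 5 subgroups of order 8.

5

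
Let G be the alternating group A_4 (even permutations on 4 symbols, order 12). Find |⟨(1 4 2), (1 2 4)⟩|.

|⟨(1 4 2)⟩| = 3 and |⟨(1 2 4)⟩| = 3, so |H| is a multiple of lcm(3, 3) = 3 and divides |G| = 12.
Closing under the operation: H = {e, (1 2 4), (1 4 2)}, so |H| = 3.

3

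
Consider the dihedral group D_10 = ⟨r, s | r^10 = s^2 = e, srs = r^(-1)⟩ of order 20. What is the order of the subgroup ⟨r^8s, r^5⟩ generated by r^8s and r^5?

4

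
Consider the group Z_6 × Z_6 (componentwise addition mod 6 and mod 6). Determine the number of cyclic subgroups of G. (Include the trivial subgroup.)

Group the elements of G by the cyclic subgroup they generate; each cyclic subgroup of order d accounts for φ(d) elements.
Cyclic subgroups by order — order 1: 1; order 2: 3; order 3: 4; order 6: 12.
Total: 20.

20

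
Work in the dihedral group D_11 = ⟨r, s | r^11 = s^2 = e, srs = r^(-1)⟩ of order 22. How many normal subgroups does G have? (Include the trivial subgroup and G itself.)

3

G has 14 subgroups. Checking conjugation-invariance by order — order 1: 1/1 normal; order 2: 0/11 normal; order 11: 1/1 normal; order 22: 1/1 normal.
Total normal subgroups: 3.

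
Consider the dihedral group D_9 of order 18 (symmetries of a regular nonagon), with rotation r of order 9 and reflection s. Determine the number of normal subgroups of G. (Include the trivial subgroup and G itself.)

4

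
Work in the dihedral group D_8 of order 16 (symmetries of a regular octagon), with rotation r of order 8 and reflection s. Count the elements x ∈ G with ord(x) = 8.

The elements of order 8 are: r, r^3, r^5, r^7.
That's 4.

4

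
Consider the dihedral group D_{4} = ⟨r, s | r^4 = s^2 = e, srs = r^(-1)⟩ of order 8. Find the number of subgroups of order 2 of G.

|G| = 8 and 2 | 8, so subgroups of order 2 are possible by Lagrange.
The subgroups of order 2 are: {e, r^2}; {e, r^2s}; {e, r^3s}; {e, rs}; … (5 in all).
So G has 5 subgroups of order 2.

5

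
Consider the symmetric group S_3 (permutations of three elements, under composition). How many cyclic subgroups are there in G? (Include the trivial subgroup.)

Group the elements of G by the cyclic subgroup they generate; each cyclic subgroup of order d accounts for φ(d) elements.
Cyclic subgroups by order — order 1: 1; order 2: 3; order 3: 1.
Total: 5.

5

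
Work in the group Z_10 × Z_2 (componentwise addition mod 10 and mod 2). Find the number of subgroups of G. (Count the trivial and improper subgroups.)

|G| = 20, so by Lagrange every subgroup order divides 20. Divisors: 1, 2, 4, 5, 10, 20.
Subgroups by order — order 1: 1; order 2: 3; order 4: 1; order 5: 1; order 10: 3; order 20: 1.
Total: 1 + 3 + 1 + 1 + 3 + 1 = 10.

10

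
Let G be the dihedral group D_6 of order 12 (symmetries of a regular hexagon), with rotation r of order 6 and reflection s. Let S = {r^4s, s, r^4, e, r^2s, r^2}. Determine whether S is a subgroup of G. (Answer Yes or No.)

|S| = 6 divides |G| = 12, consistent with Lagrange.
S contains the identity, every element's inverse is in S, and S is closed under ·: it is a subgroup.

Yes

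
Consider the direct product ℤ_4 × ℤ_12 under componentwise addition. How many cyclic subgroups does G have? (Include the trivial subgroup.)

20

Group the elements of G by the cyclic subgroup they generate; each cyclic subgroup of order d accounts for φ(d) elements.
Cyclic subgroups by order — order 1: 1; order 2: 3; order 3: 1; order 4: 6; order 6: 3; order 12: 6.
Total: 20.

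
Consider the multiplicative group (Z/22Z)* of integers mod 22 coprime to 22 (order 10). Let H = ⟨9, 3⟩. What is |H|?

5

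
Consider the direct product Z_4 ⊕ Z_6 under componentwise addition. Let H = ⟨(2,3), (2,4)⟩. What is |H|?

|⟨(2,3)⟩| = 2 and |⟨(2,4)⟩| = 6, so |H| is a multiple of lcm(2, 6) = 6 and divides |G| = 24.
Closing under the operation: H = {(0,0), (0,1), (0,2), (0,3), (0,4), (0,5), (2,0), (2,1), (2,2), (2,3), (2,4), (2,5)}, so |H| = 12.

12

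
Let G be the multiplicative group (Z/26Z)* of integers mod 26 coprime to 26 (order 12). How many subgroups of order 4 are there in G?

|G| = 12 and 4 | 12, so subgroups of order 4 are possible by Lagrange.
The subgroups of order 4 are: {1, 5, 21, 25}.
So G has 1 subgroup of order 4.

1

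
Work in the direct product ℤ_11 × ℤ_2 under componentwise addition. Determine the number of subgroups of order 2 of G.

|G| = 22 and 2 | 22, so subgroups of order 2 are possible by Lagrange.
The subgroups of order 2 are: {(0,0), (0,1)}.
So G has 1 subgroup of order 2.

1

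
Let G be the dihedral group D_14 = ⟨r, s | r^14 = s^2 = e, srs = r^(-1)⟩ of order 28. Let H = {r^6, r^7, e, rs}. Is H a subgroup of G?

No

r^6 ∈ H but its inverse r^8 ∉ H, so H is not a subgroup.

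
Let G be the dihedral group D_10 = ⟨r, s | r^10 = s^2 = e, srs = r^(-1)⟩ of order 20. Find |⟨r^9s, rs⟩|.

|⟨r^9s⟩| = 2 and |⟨rs⟩| = 2, so |H| is a multiple of lcm(2, 2) = 2 and divides |G| = 20.
Closing under the operation: H = {e, r^2, r^4, r^6, r^8, rs, r^3s, r^5s, r^7s, r^9s}, so |H| = 10.

10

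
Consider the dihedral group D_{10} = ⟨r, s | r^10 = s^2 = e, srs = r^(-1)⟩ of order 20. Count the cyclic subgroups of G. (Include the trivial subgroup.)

Group the elements of G by the cyclic subgroup they generate; each cyclic subgroup of order d accounts for φ(d) elements.
Cyclic subgroups by order — order 1: 1; order 2: 11; order 5: 1; order 10: 1.
Total: 14.

14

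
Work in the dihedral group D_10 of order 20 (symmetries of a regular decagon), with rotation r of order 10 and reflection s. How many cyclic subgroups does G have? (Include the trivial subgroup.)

14

A cyclic subgroup of order d is generated by each of its φ(d) elements of order d, so the cyclic subgroups of order d number (#elements of order d)/φ(d).
Cyclic subgroups by order — order 1: 1; order 2: 11; order 5: 1; order 10: 1.
Total: 14.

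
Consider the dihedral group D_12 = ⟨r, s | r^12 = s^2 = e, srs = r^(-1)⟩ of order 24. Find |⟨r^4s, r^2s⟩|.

12

|⟨r^4s⟩| = 2 and |⟨r^2s⟩| = 2, so |H| is a multiple of lcm(2, 2) = 2 and divides |G| = 24.
Closing under the operation: H = {e, r^2, r^4, r^6, r^8, r^10, s, r^2s, r^4s, r^6s, r^8s, r^10s}, so |H| = 12.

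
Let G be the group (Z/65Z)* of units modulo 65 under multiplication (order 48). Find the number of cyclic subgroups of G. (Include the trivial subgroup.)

Each element a generates a cyclic subgroup ⟨a⟩; distinct elements may generate the same one (a cyclic group of order d has φ(d) generators).
Cyclic subgroups by order — order 1: 1; order 2: 3; order 3: 1; order 4: 6; order 6: 3; order 12: 6.
Total: 20.

20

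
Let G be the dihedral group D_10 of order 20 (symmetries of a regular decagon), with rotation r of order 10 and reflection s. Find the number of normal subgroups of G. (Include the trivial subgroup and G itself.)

7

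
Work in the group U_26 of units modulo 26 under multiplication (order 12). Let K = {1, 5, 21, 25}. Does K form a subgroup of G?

Yes

|K| = 4 divides |G| = 12, consistent with Lagrange.
K contains the identity, every element's inverse is in K, and K is closed under ·: it is a subgroup.
In fact K = ⟨21⟩.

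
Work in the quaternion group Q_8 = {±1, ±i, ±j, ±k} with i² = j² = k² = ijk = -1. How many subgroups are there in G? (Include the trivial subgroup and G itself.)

|G| = 8, so by Lagrange every subgroup order divides 8. Divisors: 1, 2, 4, 8.
Subgroups by order — order 1: 1; order 2: 1; order 4: 3; order 8: 1.
Total: 1 + 1 + 3 + 1 = 6.

6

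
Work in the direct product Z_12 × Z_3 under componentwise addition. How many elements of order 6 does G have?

An element (a,b) has order lcm(ord(a), ord(b)); count pairs with lcm equal to 6.
Enumerating gives 8 such elements.

8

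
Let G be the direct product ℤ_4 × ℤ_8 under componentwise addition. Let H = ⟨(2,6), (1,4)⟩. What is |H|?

|⟨(2,6)⟩| = 4 and |⟨(1,4)⟩| = 4, so |H| is a multiple of lcm(4, 4) = 4 and divides |G| = 32.
Closing under the operation: H = {(0,0), (0,2), (0,4), (0,6), (1,0), (1,2), (1,4), (1,6), (2,0), (2,2), (2,4), (2,6), (3,0), (3,2), (3,4), (3,6)}, so |H| = 16.

16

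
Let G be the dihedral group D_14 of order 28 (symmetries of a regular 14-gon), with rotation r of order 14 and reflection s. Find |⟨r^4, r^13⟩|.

14

|⟨r^4⟩| = 7 and |⟨r^13⟩| = 14, so |H| is a multiple of lcm(7, 14) = 14 and divides |G| = 28.
Closing under the operation: H = {e, r, r^2, r^3, r^4, r^5, r^6, r^7, r^8, r^9, r^10, r^11, r^12, r^13}, so |H| = 14.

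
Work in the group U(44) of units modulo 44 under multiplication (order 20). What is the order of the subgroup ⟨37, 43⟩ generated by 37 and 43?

10

|⟨37⟩| = 5 and |⟨43⟩| = 2, so |H| is a multiple of lcm(5, 2) = 10 and divides |G| = 20.
Closing under the operation: H = {1, 5, 7, 9, 19, 25, 35, 37, 39, 43}, so |H| = 10.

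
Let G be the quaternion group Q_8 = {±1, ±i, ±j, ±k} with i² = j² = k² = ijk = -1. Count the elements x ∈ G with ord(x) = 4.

6

The elements of order 4 are: i, -i, j, -j, k, -k.
That's 6.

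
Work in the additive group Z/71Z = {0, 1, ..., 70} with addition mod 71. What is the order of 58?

In Z/71Z, the order of an element a is n/gcd(a, n).
gcd(58, 71) = 1, so |⟨58⟩| = 71/1 = 71.

71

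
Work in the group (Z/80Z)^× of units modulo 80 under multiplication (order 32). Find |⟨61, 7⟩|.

|⟨61⟩| = 4 and |⟨7⟩| = 4, so |H| is a multiple of lcm(4, 4) = 4 and divides |G| = 32.
Closing under the operation: H = {1, 3, 7, 9, 21, 23, 27, 29, 41, 43, 47, 49, 61, 63, 67, 69}, so |H| = 16.

16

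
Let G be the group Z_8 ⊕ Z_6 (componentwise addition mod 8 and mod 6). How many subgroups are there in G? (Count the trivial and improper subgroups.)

22

|G| = 48, so by Lagrange every subgroup order divides 48. Divisors: 1, 2, 3, 4, 6, 8, 12, 16, 24, 48.
Subgroups by order — order 1: 1; order 2: 3; order 3: 1; order 4: 3; order 6: 3; order 8: 3; order 12: 3; order 16: 1; order 24: 3; order 48: 1.
Total: 1 + 3 + 1 + 3 + 3 + 3 + 3 + 1 + 3 + 1 = 22.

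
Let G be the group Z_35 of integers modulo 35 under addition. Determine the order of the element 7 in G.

In Z_35, the order of an element a is n/gcd(a, n).
gcd(7, 35) = 7, so |⟨7⟩| = 35/7 = 5.

5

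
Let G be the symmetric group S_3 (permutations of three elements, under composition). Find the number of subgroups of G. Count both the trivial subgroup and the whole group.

|G| = 6, so by Lagrange every subgroup order divides 6. Divisors: 1, 2, 3, 6.
Subgroups by order — order 1: 1; order 2: 3; order 3: 1; order 6: 1.
Total: 1 + 3 + 1 + 1 = 6.

6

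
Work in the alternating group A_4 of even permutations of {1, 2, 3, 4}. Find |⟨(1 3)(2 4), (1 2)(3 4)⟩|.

4

|⟨(1 3)(2 4)⟩| = 2 and |⟨(1 2)(3 4)⟩| = 2, so |H| is a multiple of lcm(2, 2) = 2 and divides |G| = 12.
Closing under the operation: H = {e, (1 2)(3 4), (1 3)(2 4), (1 4)(2 3)}, so |H| = 4.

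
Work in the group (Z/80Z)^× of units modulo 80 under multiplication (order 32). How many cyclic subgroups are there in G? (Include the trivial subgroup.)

A cyclic subgroup of order d is generated by each of its φ(d) elements of order d, so the cyclic subgroups of order d number (#elements of order d)/φ(d).
Cyclic subgroups by order — order 1: 1; order 2: 7; order 4: 12.
Total: 20.

20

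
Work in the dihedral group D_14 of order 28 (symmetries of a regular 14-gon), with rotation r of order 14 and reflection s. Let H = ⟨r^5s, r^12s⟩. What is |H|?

|⟨r^5s⟩| = 2 and |⟨r^12s⟩| = 2, so |H| is a multiple of lcm(2, 2) = 2 and divides |G| = 28.
Closing under the operation: H = {e, r^7, r^5s, r^12s}, so |H| = 4.

4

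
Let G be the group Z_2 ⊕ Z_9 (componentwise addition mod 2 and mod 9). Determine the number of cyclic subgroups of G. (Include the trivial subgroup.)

A cyclic subgroup of order d is generated by each of its φ(d) elements of order d, so the cyclic subgroups of order d number (#elements of order d)/φ(d).
Cyclic subgroups by order — order 1: 1; order 2: 1; order 3: 1; order 6: 1; order 9: 1; order 18: 1.
Total: 6.

6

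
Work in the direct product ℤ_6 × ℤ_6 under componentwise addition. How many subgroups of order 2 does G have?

3

|G| = 36 and 2 | 36, so subgroups of order 2 are possible by Lagrange.
The subgroups of order 2 are: {(0,0), (0,3)}; {(0,0), (3,0)}; {(0,0), (3,3)}.
So G has 3 subgroups of order 2.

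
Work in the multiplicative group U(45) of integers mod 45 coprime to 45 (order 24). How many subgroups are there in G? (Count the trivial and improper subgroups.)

|G| = 24, so by Lagrange every subgroup order divides 24. Divisors: 1, 2, 3, 4, 6, 8, 12, 24.
Subgroups by order — order 1: 1; order 2: 3; order 3: 1; order 4: 3; order 6: 3; order 8: 1; order 12: 3; order 24: 1.
Total: 1 + 3 + 1 + 3 + 3 + 1 + 3 + 1 = 16.

16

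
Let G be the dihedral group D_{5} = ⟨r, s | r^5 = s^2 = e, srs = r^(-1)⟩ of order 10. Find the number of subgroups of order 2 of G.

|G| = 10 and 2 | 10, so subgroups of order 2 are possible by Lagrange.
The subgroups of order 2 are: {e, r^2s}; {e, r^3s}; {e, r^4s}; {e, rs}; … (5 in all).
So G has 5 subgroups of order 2.

5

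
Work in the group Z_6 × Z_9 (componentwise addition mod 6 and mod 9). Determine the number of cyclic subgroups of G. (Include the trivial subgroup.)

A cyclic subgroup of order d is generated by each of its φ(d) elements of order d, so the cyclic subgroups of order d number (#elements of order d)/φ(d).
Cyclic subgroups by order — order 1: 1; order 2: 1; order 3: 4; order 6: 4; order 9: 3; order 18: 3.
Total: 16.

16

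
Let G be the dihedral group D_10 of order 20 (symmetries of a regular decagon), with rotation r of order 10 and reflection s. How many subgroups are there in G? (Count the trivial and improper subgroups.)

22

|G| = 20, so by Lagrange every subgroup order divides 20. Divisors: 1, 2, 4, 5, 10, 20.
Subgroups by order — order 1: 1; order 2: 11; order 4: 5; order 5: 1; order 10: 3; order 20: 1.
Total: 1 + 11 + 5 + 1 + 3 + 1 = 22.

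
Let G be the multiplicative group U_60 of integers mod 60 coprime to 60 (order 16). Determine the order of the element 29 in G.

2

Compute successive powers of 29 mod 60: 29, 1; 29^2 ≡ 1 (mod 60).
So |⟨29⟩| = 2.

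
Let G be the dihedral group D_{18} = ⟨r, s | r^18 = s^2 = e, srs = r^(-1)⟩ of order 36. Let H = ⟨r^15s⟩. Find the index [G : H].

18

|⟨r^15s⟩| = 2 and |G| = 36.
By Lagrange, [G : H] = |G|/|H| = 36/2 = 18.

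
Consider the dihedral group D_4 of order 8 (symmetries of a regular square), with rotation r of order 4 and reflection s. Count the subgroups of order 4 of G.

|G| = 8 and 4 | 8, so subgroups of order 4 are possible by Lagrange.
The subgroups of order 4 are: {e, r, r^2, r^3}; {e, r^2, s, r^2s}; {e, r^2, rs, r^3s}.
So G has 3 subgroups of order 4.

3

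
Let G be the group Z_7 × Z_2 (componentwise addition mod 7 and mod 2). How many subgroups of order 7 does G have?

|G| = 14 and 7 | 14, so subgroups of order 7 are possible by Lagrange.
The subgroups of order 7 are: {(0,0), (1,0), (2,0), (3,0), (4,0), (5,0), (6,0)}.
So G has 1 subgroup of order 7.

1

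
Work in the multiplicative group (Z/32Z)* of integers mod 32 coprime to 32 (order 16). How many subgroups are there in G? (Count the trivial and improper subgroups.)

11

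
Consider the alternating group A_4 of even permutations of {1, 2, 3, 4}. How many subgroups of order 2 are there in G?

|G| = 12 and 2 | 12, so subgroups of order 2 are possible by Lagrange.
The subgroups of order 2 are: {e, (1 2)(3 4)}; {e, (1 3)(2 4)}; {e, (1 4)(2 3)}.
So G has 3 subgroups of order 2.

3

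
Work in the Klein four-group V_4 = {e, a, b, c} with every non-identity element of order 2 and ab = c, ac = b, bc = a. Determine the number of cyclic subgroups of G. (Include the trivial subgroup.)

4

Each element a generates a cyclic subgroup ⟨a⟩; distinct elements may generate the same one (a cyclic group of order d has φ(d) generators).
Cyclic subgroups by order — order 1: 1; order 2: 3.
Total: 4.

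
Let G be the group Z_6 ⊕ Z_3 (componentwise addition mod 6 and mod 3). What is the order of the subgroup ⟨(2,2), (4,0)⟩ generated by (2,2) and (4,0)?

9

|⟨(2,2)⟩| = 3 and |⟨(4,0)⟩| = 3, so |H| is a multiple of lcm(3, 3) = 3 and divides |G| = 18.
Closing under the operation: H = {(0,0), (0,1), (0,2), (2,0), (2,1), (2,2), (4,0), (4,1), (4,2)}, so |H| = 9.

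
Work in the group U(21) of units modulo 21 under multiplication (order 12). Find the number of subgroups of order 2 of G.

|G| = 12 and 2 | 12, so subgroups of order 2 are possible by Lagrange.
The subgroups of order 2 are: {1, 13}; {1, 20}; {1, 8}.
So G has 3 subgroups of order 2.

3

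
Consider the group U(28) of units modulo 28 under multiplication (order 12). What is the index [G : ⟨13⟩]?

|⟨13⟩| = 2 and |G| = 12.
By Lagrange, [G : H] = |G|/|H| = 12/2 = 6.

6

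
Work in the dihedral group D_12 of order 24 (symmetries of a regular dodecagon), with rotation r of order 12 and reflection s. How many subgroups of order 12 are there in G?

3

|G| = 24 and 12 | 24, so subgroups of order 12 are possible by Lagrange.
The subgroups of order 12 are: {e, r, r^2, r^3, r^4, r^5, r^6, r^7, r^8, r^9, r^10, r^11}; {e, r^2, r^4, r^6, r^8, r^10, s, r^2s, r^4s, r^6s, r^8s, r^10s}; {e, r^2, r^4, r^6, r^8, r^10, rs, r^3s, r^5s, r^7s, r^9s, r^11s}.
So G has 3 subgroups of order 12.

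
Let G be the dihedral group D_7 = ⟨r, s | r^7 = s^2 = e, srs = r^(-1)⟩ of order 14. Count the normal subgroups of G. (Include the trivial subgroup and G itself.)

G has 10 subgroups. Checking conjugation-invariance by order — order 1: 1/1 normal; order 2: 0/7 normal; order 7: 1/1 normal; order 14: 1/1 normal.
Total normal subgroups: 3.

3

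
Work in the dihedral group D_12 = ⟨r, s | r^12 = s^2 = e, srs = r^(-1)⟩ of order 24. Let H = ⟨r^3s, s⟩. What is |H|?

8

|⟨r^3s⟩| = 2 and |⟨s⟩| = 2, so |H| is a multiple of lcm(2, 2) = 2 and divides |G| = 24.
Closing under the operation: H = {e, r^3, r^6, r^9, s, r^3s, r^6s, r^9s}, so |H| = 8.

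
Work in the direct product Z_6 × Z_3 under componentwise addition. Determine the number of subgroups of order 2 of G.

1

|G| = 18 and 2 | 18, so subgroups of order 2 are possible by Lagrange.
The subgroups of order 2 are: {(0,0), (3,0)}.
So G has 1 subgroup of order 2.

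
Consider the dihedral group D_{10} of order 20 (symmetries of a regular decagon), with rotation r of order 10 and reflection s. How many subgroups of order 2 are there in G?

11

|G| = 20 and 2 | 20, so subgroups of order 2 are possible by Lagrange.
The subgroups of order 2 are: {e, r^2s}; {e, r^3s}; {e, r^4s}; {e, r^5}; … (11 in all).
So G has 11 subgroups of order 2.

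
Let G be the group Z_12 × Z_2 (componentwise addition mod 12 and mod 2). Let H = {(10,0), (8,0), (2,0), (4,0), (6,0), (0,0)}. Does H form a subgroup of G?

|H| = 6 divides |G| = 24, consistent with Lagrange.
H contains the identity, every element's inverse is in H, and H is closed under +: it is a subgroup.
In fact H = ⟨(10,0)⟩.

Yes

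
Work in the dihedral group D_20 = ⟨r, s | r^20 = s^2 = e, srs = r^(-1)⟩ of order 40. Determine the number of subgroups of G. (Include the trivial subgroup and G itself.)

|G| = 40, so by Lagrange every subgroup order divides 40. Divisors: 1, 2, 4, 5, 8, 10, 20, 40.
Subgroups by order — order 1: 1; order 2: 21; order 4: 11; order 5: 1; order 8: 5; order 10: 5; order 20: 3; order 40: 1.
Total: 1 + 21 + 11 + 1 + 5 + 5 + 3 + 1 = 48.

48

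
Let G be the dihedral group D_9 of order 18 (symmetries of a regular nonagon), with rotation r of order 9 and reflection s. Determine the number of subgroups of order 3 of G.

|G| = 18 and 3 | 18, so subgroups of order 3 are possible by Lagrange.
The subgroups of order 3 are: {e, r^3, r^6}.
So G has 1 subgroup of order 3.

1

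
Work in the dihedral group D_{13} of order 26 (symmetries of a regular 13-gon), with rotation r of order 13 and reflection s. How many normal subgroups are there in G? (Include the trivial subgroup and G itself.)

3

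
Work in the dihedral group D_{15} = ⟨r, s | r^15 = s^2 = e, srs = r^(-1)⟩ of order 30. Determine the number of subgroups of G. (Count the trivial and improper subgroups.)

|G| = 30, so by Lagrange every subgroup order divides 30. Divisors: 1, 2, 3, 5, 6, 10, 15, 30.
Subgroups by order — order 1: 1; order 2: 15; order 3: 1; order 5: 1; order 6: 5; order 10: 3; order 15: 1; order 30: 1.
Total: 1 + 15 + 1 + 1 + 5 + 3 + 1 + 1 = 28.

28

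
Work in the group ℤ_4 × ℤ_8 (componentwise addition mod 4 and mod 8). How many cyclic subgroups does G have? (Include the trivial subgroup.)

14

Group the elements of G by the cyclic subgroup they generate; each cyclic subgroup of order d accounts for φ(d) elements.
Cyclic subgroups by order — order 1: 1; order 2: 3; order 4: 6; order 8: 4.
Total: 14.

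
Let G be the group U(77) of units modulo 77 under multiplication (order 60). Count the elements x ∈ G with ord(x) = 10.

12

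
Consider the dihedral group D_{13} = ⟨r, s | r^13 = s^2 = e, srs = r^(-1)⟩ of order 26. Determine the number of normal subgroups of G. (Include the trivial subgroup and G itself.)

3

G has 16 subgroups. Checking conjugation-invariance by order — order 1: 1/1 normal; order 2: 0/13 normal; order 13: 1/1 normal; order 26: 1/1 normal.
Total normal subgroups: 3.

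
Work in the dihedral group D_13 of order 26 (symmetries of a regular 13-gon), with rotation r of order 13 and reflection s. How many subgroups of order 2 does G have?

13

|G| = 26 and 2 | 26, so subgroups of order 2 are possible by Lagrange.
The subgroups of order 2 are: {e, r^10s}; {e, r^11s}; {e, r^12s}; {e, r^2s}; … (13 in all).
So G has 13 subgroups of order 2.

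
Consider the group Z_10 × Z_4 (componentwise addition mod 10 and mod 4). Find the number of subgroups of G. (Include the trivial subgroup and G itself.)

16

|G| = 40, so by Lagrange every subgroup order divides 40. Divisors: 1, 2, 4, 5, 8, 10, 20, 40.
Subgroups by order — order 1: 1; order 2: 3; order 4: 3; order 5: 1; order 8: 1; order 10: 3; order 20: 3; order 40: 1.
Total: 1 + 3 + 3 + 1 + 1 + 3 + 3 + 1 = 16.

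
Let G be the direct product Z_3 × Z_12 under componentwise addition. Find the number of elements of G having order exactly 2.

An element (a,b) has order lcm(ord(a), ord(b)); count pairs with lcm equal to 2.
Enumerating gives 1 such elements.

1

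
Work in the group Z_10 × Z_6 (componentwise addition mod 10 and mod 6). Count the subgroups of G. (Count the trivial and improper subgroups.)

20

|G| = 60, so by Lagrange every subgroup order divides 60. Divisors: 1, 2, 3, 4, 5, 6, 10, 12, 15, 20, 30, 60.
Subgroups by order — order 1: 1; order 2: 3; order 3: 1; order 4: 1; order 5: 1; order 6: 3; order 10: 3; order 12: 1; order 15: 1; order 20: 1; order 30: 3; order 60: 1.
Total: 1 + 3 + 1 + 1 + 1 + 3 + 3 + 1 + 1 + 1 + 3 + 1 = 20.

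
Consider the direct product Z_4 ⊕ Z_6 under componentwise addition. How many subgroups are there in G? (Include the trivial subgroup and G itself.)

16

|G| = 24, so by Lagrange every subgroup order divides 24. Divisors: 1, 2, 3, 4, 6, 8, 12, 24.
Subgroups by order — order 1: 1; order 2: 3; order 3: 1; order 4: 3; order 6: 3; order 8: 1; order 12: 3; order 24: 1.
Total: 1 + 3 + 1 + 3 + 3 + 1 + 3 + 1 = 16.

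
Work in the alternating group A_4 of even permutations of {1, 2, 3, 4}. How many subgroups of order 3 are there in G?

4

|G| = 12 and 3 | 12, so subgroups of order 3 are possible by Lagrange.
The subgroups of order 3 are: {e, (1 2 3), (1 3 2)}; {e, (1 2 4), (1 4 2)}; {e, (1 3 4), (1 4 3)}; {e, (2 3 4), (2 4 3)}.
So G has 4 subgroups of order 3.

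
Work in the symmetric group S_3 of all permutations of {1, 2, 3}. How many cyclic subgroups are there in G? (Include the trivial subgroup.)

5

Each element a generates a cyclic subgroup ⟨a⟩; distinct elements may generate the same one (a cyclic group of order d has φ(d) generators).
Cyclic subgroups by order — order 1: 1; order 2: 3; order 3: 1.
Total: 5.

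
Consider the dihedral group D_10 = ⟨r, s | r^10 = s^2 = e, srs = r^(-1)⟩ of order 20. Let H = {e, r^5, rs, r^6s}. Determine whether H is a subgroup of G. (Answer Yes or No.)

|H| = 4 divides |G| = 20, consistent with Lagrange.
H contains the identity, every element's inverse is in H, and H is closed under ·: it is a subgroup.

Yes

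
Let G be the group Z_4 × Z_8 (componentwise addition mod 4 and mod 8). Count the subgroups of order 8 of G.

|G| = 32 and 8 | 32, so subgroups of order 8 are possible by Lagrange.
The subgroups of order 8 are: {(0,0), (0,1), (0,2), (0,3), (0,4), (0,5), (0,6), (0,7)}; {(0,0), (0,2), (0,4), (0,6), (2,0), (2,2), (2,4), (2,6)}; {(0,0), (0,2), (0,4), (0,6), (2,1), (2,3), (2,5), (2,7)}; {(0,0), (0,4), (1,0), (1,4), (2,0), (2,4), (3,0), (3,4)}; … (7 in all).
So G has 7 subgroups of order 8.

7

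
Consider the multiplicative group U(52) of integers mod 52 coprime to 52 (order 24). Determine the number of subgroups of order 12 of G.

|G| = 24 and 12 | 24, so subgroups of order 12 are possible by Lagrange.
The subgroups of order 12 are: {1, 7, 9, 11, 15, 17, 19, 25, 29, 31, 47, 49}; {1, 5, 9, 17, 21, 25, 29, 33, 37, 41, 45, 49}; {1, 3, 9, 17, 23, 25, 27, 29, 35, 43, 49, 51}.
So G has 3 subgroups of order 12.

3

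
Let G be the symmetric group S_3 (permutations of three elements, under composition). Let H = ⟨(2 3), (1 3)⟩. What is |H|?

|⟨(2 3)⟩| = 2 and |⟨(1 3)⟩| = 2, so |H| is a multiple of lcm(2, 2) = 2 and divides |G| = 6.
Closing {(2 3), (1 3)} under the group operation gives all of G, so |H| = 6.

6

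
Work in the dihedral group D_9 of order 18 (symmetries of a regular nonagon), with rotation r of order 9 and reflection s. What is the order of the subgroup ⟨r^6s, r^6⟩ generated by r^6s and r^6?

|⟨r^6s⟩| = 2 and |⟨r^6⟩| = 3, so |H| is a multiple of lcm(2, 3) = 6 and divides |G| = 18.
Closing under the operation: H = {e, r^3, r^6, s, r^3s, r^6s}, so |H| = 6.

6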